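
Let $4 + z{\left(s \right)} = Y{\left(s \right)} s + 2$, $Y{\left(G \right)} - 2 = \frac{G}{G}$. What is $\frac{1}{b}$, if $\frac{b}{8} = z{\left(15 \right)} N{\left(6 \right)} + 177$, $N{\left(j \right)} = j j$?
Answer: $\frac{1}{13800} \approx 7.2464 \cdot 10^{-5}$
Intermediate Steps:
$Y{\left(G \right)} = 3$ ($Y{\left(G \right)} = 2 + \frac{G}{G} = 2 + 1 = 3$)
$z{\left(s \right)} = -2 + 3 s$ ($z{\left(s \right)} = -4 + \left(3 s + 2\right) = -4 + \left(2 + 3 s\right) = -2 + 3 s$)
$N{\left(j \right)} = j^{2}$
$b = 13800$ ($b = 8 \left(\left(-2 + 3 \cdot 15\right) 6^{2} + 177\right) = 8 \left(\left(-2 + 45\right) 36 + 177\right) = 8 \left(43 \cdot 36 + 177\right) = 8 \left(1548 + 177\right) = 8 \cdot 1725 = 13800$)
$\frac{1}{b} = \frac{1}{13800}$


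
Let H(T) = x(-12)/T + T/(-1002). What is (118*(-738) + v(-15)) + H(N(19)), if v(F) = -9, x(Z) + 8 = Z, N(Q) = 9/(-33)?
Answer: -959130763/11022 ≈ -87020.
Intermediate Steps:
N(Q) = -3/11 (N(Q) = 9*(-1/33) = -3/11)
x(Z) = -8 + Z
H(T) = -20/T - T/1002 (H(T) = (-8 - 12)/T + T/(-1002) = -20/T + T*(-1/1002) = -20/T - T/1002)
(118*(-738) + v(-15)) + H(N(19)) = (118*(-738) - 9) + (-20/(-3/11) - 1/1002*(-3/11)) = (-87084 - 9) + (-20*(-11/3) + 1/3674) = -87093 + (220/3 + 1/3674) = -87093 + 808283/11022 = -959130763/11022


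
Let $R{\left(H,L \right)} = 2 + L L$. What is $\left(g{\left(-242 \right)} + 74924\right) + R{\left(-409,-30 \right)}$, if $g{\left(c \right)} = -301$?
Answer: $75525$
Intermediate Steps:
$R{\left(H,L \right)} = 2 + L^{2}$
$\left(g{\left(-242 \right)} + 74924\right) + R{\left(-409,-30 \right)} = \left(-301 + 74924\right) + \left(2 + \left(-30\right)^{2}\right) = 74623 + \left(2 + 900\right) = 74623 + 902 = 75525$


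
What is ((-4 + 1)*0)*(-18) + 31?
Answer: 31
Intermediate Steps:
((-4 + 1)*0)*(-18) + 31 = -3*0*(-18) + 31 = 0*(-18) + 31 = 0 + 31 = 31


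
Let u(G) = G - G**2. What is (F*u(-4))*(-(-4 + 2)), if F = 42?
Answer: -1680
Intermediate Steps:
(F*u(-4))*(-(-4 + 2)) = (42*(-4*(1 - 1*(-4))))*(-(-4 + 2)) = (42*(-4*(1 + 4)))*(-1*(-2)) = (42*(-4*5))*2 = (42*(-20))*2 = -840*2 = -1680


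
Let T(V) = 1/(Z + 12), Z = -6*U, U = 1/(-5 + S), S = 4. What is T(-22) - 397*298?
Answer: -2129507/18 ≈ -1.1831e+5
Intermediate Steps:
U = -1 (U = 1/(-5 + 4) = 1/(-1) = -1)
Z = 6 (Z = -6*(-1) = 6)
T(V) = 1/18 (T(V) = 1/(6 + 12) = 1/18)
T(-22) - 397*298 = 1/18 - 397*298 = 1/18 - 118306 = -2129507/18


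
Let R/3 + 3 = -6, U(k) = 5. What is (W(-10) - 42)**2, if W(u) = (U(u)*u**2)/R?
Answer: 2669956/729 ≈ 3662.5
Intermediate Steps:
R = -27 (R = -9 + 3*(-6) = -9 - 18 = -27)
W(u) = -5*u**2/27 (W(u) = (5*u**2)/(-27) = (5*u**2)*(-1/27) = -5*u**2/27)
(W(-10) - 42)**2 = (-5/27*(-10)**2 - 42)**2 = (-5/27*100 - 42)**2 = (-500/27 - 42)**2 = (-1634/27)**2 = 2669956/729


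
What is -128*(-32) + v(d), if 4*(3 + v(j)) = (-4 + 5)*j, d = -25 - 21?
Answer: 8163/2 ≈ 4081.5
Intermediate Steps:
d = -46
v(j) = -3 + j/4 (v(j) = -3 + ((-4 + 5)*j)/4 = -3 + (1*j)/4 = -3 + j/4)
-128*(-32) + v(d) = -128*(-32) + (-3 + (1/4)*(-46)) = 4096 + (-3 - 23/2) = 4096 - 29/2 = 8163/2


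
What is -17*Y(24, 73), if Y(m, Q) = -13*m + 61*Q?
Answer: -70397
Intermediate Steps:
-17*Y(24, 73) = -17*(-13*24 + 61*73) = -17*(-312 + 4453) = -17*4141 = -70397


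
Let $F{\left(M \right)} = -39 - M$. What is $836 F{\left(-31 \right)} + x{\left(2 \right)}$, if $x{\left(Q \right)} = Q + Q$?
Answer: $-6684$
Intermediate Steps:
$x{\left(Q \right)} = 2 Q$
$836 F{\left(-31 \right)} + x{\left(2 \right)} = 836 \left(-39 - -31\right) + 2 \cdot 2 = 836 \left(-39 + 31\right) + 4 = 836 \left(-8\right) + 4 = -6688 + 4 = -6684$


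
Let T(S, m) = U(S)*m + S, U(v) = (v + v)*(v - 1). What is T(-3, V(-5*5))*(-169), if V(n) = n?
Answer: 101907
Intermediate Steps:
U(v) = 2*v*(-1 + v) (U(v) = (2*v)*(-1 + v) = 2*v*(-1 + v))
T(S, m) = S + 2*S*m*(-1 + S) (T(S, m) = (2*S*(-1 + S))*m + S = 2*S*m*(-1 + S) + S = S + 2*S*m*(-1 + S))
T(-3, V(-5*5))*(-169) = -3*(1 + 2*(-5*5)*(-1 - 3))*(-169) = -3*(1 + 2*(-25)*(-4))*(-169) = -3*(1 + 200)*(-169) = -3*201*(-169) = -603*(-169) = 101907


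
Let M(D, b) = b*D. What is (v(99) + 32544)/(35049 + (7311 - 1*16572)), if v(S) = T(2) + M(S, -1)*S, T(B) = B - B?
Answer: 1083/1228 ≈ 0.88192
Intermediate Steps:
M(D, b) = D*b
T(B) = 0
v(S) = -S**2 (v(S) = 0 + (S*(-1))*S = 0 + (-S)*S = 0 - S**2 = -S**2)
(v(99) + 32544)/(35049 + (7311 - 1*16572)) = (-1*99**2 + 32544)/(35049 + (7311 - 1*16572)) = (-1*9801 + 32544)/(35049 + (7311 - 16572)) = (-9801 + 32544)/(35049 - 9261) = 22743/25788 = 22743*(1/25788) = 1083/1228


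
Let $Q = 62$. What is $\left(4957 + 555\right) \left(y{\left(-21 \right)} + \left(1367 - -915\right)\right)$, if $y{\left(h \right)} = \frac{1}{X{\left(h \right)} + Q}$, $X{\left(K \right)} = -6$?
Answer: $\frac{88049377}{7} \approx 1.2578 \cdot 10^{7}$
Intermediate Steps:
$y{\left(h \right)} = \frac{1}{56}$ ($y{\left(h \right)} = \frac{1}{-6 + 62} = \frac{1}{56}$)
$\left(4957 + 555\right) \left(y{\left(-21 \right)} + \left(1367 - -915\right)\right) = \left(4957 + 555\right) \left(\frac{1}{56} + \left(1367 - -915\right)\right) = 5512 \left(\frac{1}{56} + \left(1367 + 915\right)\right) = 5512 \left(\frac{1}{56} + 2282\right) = 5512 \cdot \frac{127793}{56} = \frac{88049377}{7}$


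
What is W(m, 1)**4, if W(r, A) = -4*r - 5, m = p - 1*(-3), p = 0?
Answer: 83521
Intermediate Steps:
m = 3 (m = 0 - 1*(-3) = 0 + 3 = 3)
W(r, A) = -5 - 4*r
W(m, 1)**4 = (-5 - 4*3)**4 = (-5 - 12)**4 = (-17)**4 = 83521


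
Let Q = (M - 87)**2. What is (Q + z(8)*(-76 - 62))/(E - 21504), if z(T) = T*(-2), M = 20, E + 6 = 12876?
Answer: -6697/8634 ≈ -0.77565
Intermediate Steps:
E = 12870 (E = -6 + 12876 = 12870)
z(T) = -2*T
Q = 4489 (Q = (20 - 87)**2 = (-67)**2 = 4489)
(Q + z(8)*(-76 - 62))/(E - 21504) = (4489 + (-2*8)*(-76 - 62))/(12870 - 21504) = (4489 - 16*(-138))/(-8634) = (4489 + 2208)*(-1/8634) = 6697*(-1/8634) = -6697/8634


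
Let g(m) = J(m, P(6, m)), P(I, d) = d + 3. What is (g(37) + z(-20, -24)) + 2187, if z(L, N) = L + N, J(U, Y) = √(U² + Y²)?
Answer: 2143 + √2969 ≈ 2197.5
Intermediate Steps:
P(I, d) = 3 + d
g(m) = √(m² + (3 + m)²)
(g(37) + z(-20, -24)) + 2187 = (√(37² + (3 + 37)²) + (-20 - 24)) + 2187 = (√(1369 + 40²) - 44) + 2187 = (√(1369 + 1600) - 44) + 2187 = (√2969 - 44) + 2187 = (-44 + √2969) + 2187 = 2143 + √2969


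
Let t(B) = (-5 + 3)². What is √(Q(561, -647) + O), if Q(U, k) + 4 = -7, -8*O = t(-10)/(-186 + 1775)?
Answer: I*√111099702/3178 ≈ 3.3167*I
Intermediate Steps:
t(B) = 4 (t(B) = (-2)² = 4)
O = -1/3178 (O = -4/(8*(-186 + 1775)) = -4/(8*1589) = -4/12712 = -⅛*4/1589 = -1/3178 ≈ -0.00031466)
Q(U, k) = -11 (Q(U, k) = -4 - 7 = -11)
√(Q(561, -647) + O) = √(-11 - 1/3178) = √(-34959/3178) = I*√111099702/3178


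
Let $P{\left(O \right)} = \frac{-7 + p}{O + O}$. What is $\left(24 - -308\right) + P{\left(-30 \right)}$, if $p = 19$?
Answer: $\frac{1659}{5} \approx 331.8$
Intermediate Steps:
$P{\left(O \right)} = \frac{6}{O}$ ($P{\left(O \right)} = \frac{-7 + 19}{O + O} = \frac{12}{2 O} = 12 \frac{1}{2 O} = \frac{6}{O}$)
$\left(24 - -308\right) + P{\left(-30 \right)} = \left(24 - -308\right) + \frac{6}{-30} = \left(24 + 308\right) + 6 \left(- \frac{1}{30}\right) = 332 - \frac{1}{5} = \frac{1659}{5}$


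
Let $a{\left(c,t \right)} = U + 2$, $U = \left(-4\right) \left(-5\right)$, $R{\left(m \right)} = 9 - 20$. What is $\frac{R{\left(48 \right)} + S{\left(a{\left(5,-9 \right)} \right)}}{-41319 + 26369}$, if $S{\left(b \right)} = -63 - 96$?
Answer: $\frac{17}{1495} \approx 0.011371$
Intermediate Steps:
$R{\left(m \right)} = -11$
$U = 20$
$a{\left(c,t \right)} = 22$ ($a{\left(c,t \right)} = 20 + 2 = 22$)
$S{\left(b \right)} = -159$
$\frac{R{\left(48 \right)} + S{\left(a{\left(5,-9 \right)} \right)}}{-41319 + 26369} = \frac{-11 - 159}{-41319 + 26369} = - \frac{170}{-14950} = \left(-170\right) \left(- \frac{1}{14950}\right) = \frac{17}{1495}$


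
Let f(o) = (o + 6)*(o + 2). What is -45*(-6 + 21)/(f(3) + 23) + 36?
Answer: 1773/68 ≈ 26.074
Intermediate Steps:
f(o) = (2 + o)*(6 + o) (f(o) = (6 + o)*(2 + o) = (2 + o)*(6 + o))
-45*(-6 + 21)/(f(3) + 23) + 36 = -45*(-6 + 21)/((12 + 3² + 8*3) + 23) + 36 = -675/((12 + 9 + 24) + 23) + 36 = -675/(45 + 23) + 36 = -675/68 + 36 = 1773/68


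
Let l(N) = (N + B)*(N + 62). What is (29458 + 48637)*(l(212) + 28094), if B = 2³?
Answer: 6901567530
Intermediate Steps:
B = 8
l(N) = (8 + N)*(62 + N) (l(N) = (N + 8)*(N + 62) = (8 + N)*(62 + N))
(29458 + 48637)*(l(212) + 28094) = (29458 + 48637)*((496 + 212² + 70*212) + 28094) = 78095*((496 + 44944 + 14840) + 28094) = 78095*(60280 + 28094) = 78095*88374 = 6901567530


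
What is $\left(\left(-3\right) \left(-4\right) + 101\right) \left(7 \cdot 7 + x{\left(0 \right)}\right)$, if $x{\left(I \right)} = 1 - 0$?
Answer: $5650$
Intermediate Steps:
$x{\left(I \right)} = 1$ ($x{\left(I \right)} = 1 + 0 = 1$)
$\left(\left(-3\right) \left(-4\right) + 101\right) \left(7 \cdot 7 + x{\left(0 \right)}\right) = \left(\left(-3\right) \left(-4\right) + 101\right) \left(7 \cdot 7 + 1\right) = \left(12 + 101\right) \left(49 + 1\right) = 113 \cdot 50 = 5650$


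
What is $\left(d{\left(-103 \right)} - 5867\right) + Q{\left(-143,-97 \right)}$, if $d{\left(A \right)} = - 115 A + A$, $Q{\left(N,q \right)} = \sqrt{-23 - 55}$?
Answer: $5875 + i \sqrt{78} \approx 5875.0 + 8.8318 i$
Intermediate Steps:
$Q{\left(N,q \right)} = i \sqrt{78}$ ($Q{\left(N,q \right)} = \sqrt{-78} = i \sqrt{78}$)
$d{\left(A \right)} = - 114 A$
$\left(d{\left(-103 \right)} - 5867\right) + Q{\left(-143,-97 \right)} = \left(\left(-114\right) \left(-103\right) - 5867\right) + i \sqrt{78} = \left(11742 - 5867\right) + i \sqrt{78} = 5875 + i \sqrt{78}$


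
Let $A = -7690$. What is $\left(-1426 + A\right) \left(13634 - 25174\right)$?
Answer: $105198640$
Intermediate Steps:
$\left(-1426 + A\right) \left(13634 - 25174\right) = \left(-1426 - 7690\right) \left(13634 - 25174\right) = \left(-9116\right) \left(-11540\right) = 105198640$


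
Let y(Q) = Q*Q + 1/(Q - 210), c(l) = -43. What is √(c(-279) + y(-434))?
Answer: √19525044931/322 ≈ 433.95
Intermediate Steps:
y(Q) = Q² + 1/(-210 + Q)
√(c(-279) + y(-434)) = √(-43 + (1 + (-434)³ - 210*(-434)²)/(-210 - 434)) = √(-43 + (1 - 81746504 - 210*188356)/(-644)) = √(-43 - (1 - 81746504 - 39554760)/644) = √(-43 - 1/644*(-121301263)) = √(-43 + 121301263/644) = √(121273571/644) = √19525044931/322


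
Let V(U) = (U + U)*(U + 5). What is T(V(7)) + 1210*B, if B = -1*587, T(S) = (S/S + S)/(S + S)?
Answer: -238650551/336 ≈ -7.1027e+5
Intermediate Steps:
V(U) = 2*U*(5 + U) (V(U) = (2*U)*(5 + U) = 2*U*(5 + U))
T(S) = (1 + S)/(2*S) (T(S) = (1 + S)/((2*S)) = (1 + S)*(1/(2*S)) = (1 + S)/(2*S))
B = -587
T(V(7)) + 1210*B = (1 + 2*7*(5 + 7))/(2*((2*7*(5 + 7)))) + 1210*(-587) = (1 + 2*7*12)/(2*((2*7*12))) - 710270 = (1/2)*(1 + 168)/168 - 710270 = (1/2)*(1/168)*169 - 710270 = 169/336 - 710270 = -238650551/336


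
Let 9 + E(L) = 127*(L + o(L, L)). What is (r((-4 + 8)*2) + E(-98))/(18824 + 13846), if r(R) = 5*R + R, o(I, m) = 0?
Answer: -12407/32670 ≈ -0.37977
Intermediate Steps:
r(R) = 6*R
E(L) = -9 + 127*L (E(L) = -9 + 127*(L + 0) = -9 + 127*L)
(r((-4 + 8)*2) + E(-98))/(18824 + 13846) = (6*((-4 + 8)*2) + (-9 + 127*(-98)))/(18824 + 13846) = (6*(4*2) + (-9 - 12446))/32670 = (6*8 - 12455)*(1/32670) = (48 - 12455)*(1/32670) = -12407*1/32670 = -12407/32670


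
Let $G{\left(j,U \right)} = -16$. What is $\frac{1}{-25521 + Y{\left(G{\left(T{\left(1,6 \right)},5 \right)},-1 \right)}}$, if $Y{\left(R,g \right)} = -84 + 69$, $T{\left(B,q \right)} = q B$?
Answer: $- \frac{1}{25536} \approx -3.916 \cdot 10^{-5}$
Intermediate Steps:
$T{\left(B,q \right)} = B q$
$Y{\left(R,g \right)} = -15$
$\frac{1}{-25521 + Y{\left(G{\left(T{\left(1,6 \right)},5 \right)},-1 \right)}} = \frac{1}{-25521 - 15} = \frac{1}{-25536} = - \frac{1}{25536}$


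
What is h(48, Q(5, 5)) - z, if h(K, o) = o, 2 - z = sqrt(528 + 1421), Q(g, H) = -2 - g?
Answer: -9 + sqrt(1949) ≈ 35.147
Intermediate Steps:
z = 2 - sqrt(1949) (z = 2 - sqrt(528 + 1421) = 2 - sqrt(1949) ≈ -42.147)
h(48, Q(5, 5)) - z = (-2 - 1*5) - (2 - sqrt(1949)) = (-2 - 5) + (-2 + sqrt(1949)) = -7 + (-2 + sqrt(1949)) = -9 + sqrt(1949)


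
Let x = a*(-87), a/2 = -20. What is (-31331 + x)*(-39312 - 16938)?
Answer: 1566618750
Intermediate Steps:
a = -40 (a = 2*(-20) = -40)
x = 3480 (x = -40*(-87) = 3480)
(-31331 + x)*(-39312 - 16938) = (-31331 + 3480)*(-39312 - 16938) = -27851*(-56250) = 1566618750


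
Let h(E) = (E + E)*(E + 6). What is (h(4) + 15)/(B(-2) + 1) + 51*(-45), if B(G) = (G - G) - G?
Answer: -6790/3 ≈ -2263.3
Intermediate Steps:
B(G) = -G (B(G) = 0 - G = -G)
h(E) = 2*E*(6 + E) (h(E) = (2*E)*(6 + E) = 2*E*(6 + E))
(h(4) + 15)/(B(-2) + 1) + 51*(-45) = (2*4*(6 + 4) + 15)/(-1*(-2) + 1) + 51*(-45) = (2*4*10 + 15)/(2 + 1) - 2295 = (80 + 15)/3 - 2295 = 95*(⅓) - 2295 = 95/3 - 2295 = -6790/3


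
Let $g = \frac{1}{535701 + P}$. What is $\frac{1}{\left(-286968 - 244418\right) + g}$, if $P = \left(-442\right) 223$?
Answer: $- \frac{437135}{232287419109} \approx -1.8819 \cdot 10^{-6}$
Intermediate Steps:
$P = -98566$
$g = \frac{1}{437135}$ ($g = \frac{1}{535701 - 98566} = \frac{1}{437135} \approx 2.2876 \cdot 10^{-6}$)
$\frac{1}{\left(-286968 - 244418\right) + g} = \frac{1}{\left(-286968 - 244418\right) + \frac{1}{437135}} = \frac{1}{-531386 + \frac{1}{437135}} = \frac{1}{- \frac{232287419109}{437135}} = - \frac{437135}{232287419109}$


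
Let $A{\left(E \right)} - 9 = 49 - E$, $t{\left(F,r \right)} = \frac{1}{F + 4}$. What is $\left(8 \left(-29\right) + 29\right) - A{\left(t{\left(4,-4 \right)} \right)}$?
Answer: $- \frac{2087}{8} \approx -260.88$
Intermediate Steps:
$t{\left(F,r \right)} = \frac{1}{4 + F}$
$A{\left(E \right)} = 58 - E$ ($A{\left(E \right)} = 9 - \left(-49 + E\right) = 58 - E$)
$\left(8 \left(-29\right) + 29\right) - A{\left(t{\left(4,-4 \right)} \right)} = \left(8 \left(-29\right) + 29\right) - \left(58 - \frac{1}{4 + 4}\right) = \left(-232 + 29\right) - \left(58 - \frac{1}{8}\right) = -203 - \left(58 - \frac{1}{8}\right) = -203 - \frac{463}{8} = - \frac{2087}{8}$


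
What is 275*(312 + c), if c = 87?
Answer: 109725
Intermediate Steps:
275*(312 + c) = 275*(312 + 87) = 275*399 = 109725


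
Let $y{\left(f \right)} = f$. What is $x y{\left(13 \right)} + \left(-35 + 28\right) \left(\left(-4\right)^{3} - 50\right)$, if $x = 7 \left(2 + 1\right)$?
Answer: $1071$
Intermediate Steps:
$x = 21$ ($x = 7 \cdot 3 = 21$)
$x y{\left(13 \right)} + \left(-35 + 28\right) \left(\left(-4\right)^{3} - 50\right) = 21 \cdot 13 + \left(-35 + 28\right) \left(\left(-4\right)^{3} - 50\right) = 273 - 7 \left(-64 - 50\right) = 273 - -798 = 273 + 798 = 1071$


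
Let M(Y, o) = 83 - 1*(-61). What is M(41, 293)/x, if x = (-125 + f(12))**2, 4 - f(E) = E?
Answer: 144/17689 ≈ 0.0081407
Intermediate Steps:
f(E) = 4 - E
M(Y, o) = 144 (M(Y, o) = 83 + 61 = 144)
x = 17689 (x = (-125 + (4 - 1*12))**2 = (-125 + (4 - 12))**2 = (-125 - 8)**2 = (-133)**2 = 17689)
M(41, 293)/x = 144/17689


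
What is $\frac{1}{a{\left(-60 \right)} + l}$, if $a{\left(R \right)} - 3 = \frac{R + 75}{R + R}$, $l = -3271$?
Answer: $- \frac{8}{26145} \approx -0.00030599$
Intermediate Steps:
$a{\left(R \right)} = 3 + \frac{75 + R}{2 R}$ ($a{\left(R \right)} = 3 + \frac{R + 75}{R + R} = 3 + \frac{75 + R}{2 R}$)
$\frac{1}{a{\left(-60 \right)} + l} = \frac{1}{\frac{75 + 7 \left(-60\right)}{2 \left(-60\right)} - 3271} = \frac{1}{\frac{1}{2} \left(- \frac{1}{60}\right) \left(75 - 420\right) - 3271} = \frac{1}{\frac{1}{2} \left(- \frac{1}{60}\right) \left(-345\right) - 3271} = \frac{1}{\frac{23}{8} - 3271} = \frac{1}{- \frac{26145}{8}} = - \frac{8}{26145}$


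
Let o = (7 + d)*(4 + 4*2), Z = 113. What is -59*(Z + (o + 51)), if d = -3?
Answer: -12508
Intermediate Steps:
o = 48 (o = (7 - 3)*(4 + 4*2) = 4*(4 + 8) = 4*12 = 48)
-59*(Z + (o + 51)) = -59*(113 + (48 + 51)) = -59*(113 + 99) = -59*212 = -12508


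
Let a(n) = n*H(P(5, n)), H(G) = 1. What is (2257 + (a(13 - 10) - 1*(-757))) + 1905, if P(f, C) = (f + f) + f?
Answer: 4922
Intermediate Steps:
P(f, C) = 3*f (P(f, C) = 2*f + f = 3*f)
a(n) = n (a(n) = n*1 = n)
(2257 + (a(13 - 10) - 1*(-757))) + 1905 = (2257 + ((13 - 10) - 1*(-757))) + 1905 = (2257 + (3 + 757)) + 1905 = (2257 + 760) + 1905 = 3017 + 1905 = 4922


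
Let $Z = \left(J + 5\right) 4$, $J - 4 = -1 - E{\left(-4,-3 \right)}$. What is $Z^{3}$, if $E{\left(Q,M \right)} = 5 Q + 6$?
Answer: $681472$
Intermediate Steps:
$E{\left(Q,M \right)} = 6 + 5 Q$
$J = 17$ ($J = 4 - \left(7 - 20\right) = 4 - -13 = 4 + \left(-1 + 14\right) = 4 + 13 = 17$)
$Z = 88$ ($Z = \left(17 + 5\right) 4 = 22 \cdot 4 = 88$)
$Z^{3} = 88^{3} = 681472$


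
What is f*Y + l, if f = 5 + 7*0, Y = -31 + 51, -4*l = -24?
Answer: 106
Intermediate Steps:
l = 6 (l = -¼*(-24) = 6)
Y = 20
f = 5 (f = 5 + 0 = 5)
f*Y + l = 5*20 + 6 = 100 + 6 = 106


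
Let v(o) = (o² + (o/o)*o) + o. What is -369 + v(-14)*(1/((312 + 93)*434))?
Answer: -1544261/4185 ≈ -369.00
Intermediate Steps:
v(o) = o² + 2*o (v(o) = (o² + 1*o) + o = (o² + o) + o = (o + o²) + o = o² + 2*o)
-369 + v(-14)*(1/((312 + 93)*434)) = -369 + (-14*(2 - 14))*(1/((312 + 93)*434)) = -369 + (-14*(-12))*((1/434)/405) = -369 + 168*((1/405)*(1/434)) = -369 + 168*(1/175770) = -369 + 4/4185 = -1544261/4185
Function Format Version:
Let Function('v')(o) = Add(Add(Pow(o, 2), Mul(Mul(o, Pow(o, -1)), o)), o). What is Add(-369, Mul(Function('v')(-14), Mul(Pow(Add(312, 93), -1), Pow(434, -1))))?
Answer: Rational(-1544261, 4185) ≈ -369.00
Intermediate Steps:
Function('v')(o) = Add(Pow(o, 2), Mul(2, o)) (Function('v')(o) = Add(Add(Pow(o, 2), Mul(1, o)), o) = Add(Add(Pow(o, 2), o), o) = Add(Add(o, Pow(o, 2)), o) = Add(Pow(o, 2), Mul(2, o)))
Add(-369, Mul(Function('v')(-14), Mul(Pow(Add(312, 93), -1), Pow(434, -1)))) = Add(-369, Mul(Mul(-14, Add(2, -14)), Mul(Pow(Add(312, 93), -1), Pow(434, -1)))) = Add(-369, Mul(Mul(-14, -12), Mul(Pow(405, -1), Rational(1, 434)))) = Add(-369, Mul(168, Mul(Rational(1, 405), Rational(1, 434)))) = Add(-369, Mul(168, Rational(1, 175770))) = Add(-369, Rational(4, 4185)) = Rational(-1544261, 4185)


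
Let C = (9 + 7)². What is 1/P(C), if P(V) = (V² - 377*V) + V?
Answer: -1/30720 ≈ -3.2552e-5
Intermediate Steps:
C = 256 (C = 16² = 256)
P(V) = V² - 376*V
1/P(C) = 1/(256*(-376 + 256)) = 1/(256*(-120)) = 1/(-30720) = -1/30720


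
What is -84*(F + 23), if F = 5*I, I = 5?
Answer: -4032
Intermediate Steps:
F = 25 (F = 5*5 = 25)
-84*(F + 23) = -84*(25 + 23) = -84*48 = -4032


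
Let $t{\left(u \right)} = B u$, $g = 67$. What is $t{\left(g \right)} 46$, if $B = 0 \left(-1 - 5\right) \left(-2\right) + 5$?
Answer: $15410$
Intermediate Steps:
$B = 5$ ($B = 0 \left(\left(-6\right) \left(-2\right)\right) + 5 = 0 \cdot 12 + 5 = 0 + 5 = 5$)
$t{\left(u \right)} = 5 u$
$t{\left(g \right)} 46 = 5 \cdot 67 \cdot 46 = 335 \cdot 46 = 15410$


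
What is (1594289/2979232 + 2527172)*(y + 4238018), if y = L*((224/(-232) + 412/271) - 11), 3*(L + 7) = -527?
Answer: 125439636408341610512249/11706892144 ≈ 1.0715e+13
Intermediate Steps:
L = -548/3 (L = -7 + (⅓)*(-527) = -7 - 527/3 = -548/3 ≈ -182.67)
y = 14994924/7859 (y = -548*((224/(-232) + 412/271) - 11)/3 = -548*((224*(-1/232) + 412*(1/271)) - 11)/3 = -548*((-28/29 + 412/271) - 11)/3 = -548*(4360/7859 - 11)/3 = -548/3*(-82089/7859) = 14994924/7859 ≈ 1908.0)
(1594289/2979232 + 2527172)*(y + 4238018) = (1594289/2979232 + 2527172)*(14994924/7859 + 4238018) = (1594289*(1/2979232) + 2527172)*(33321578386/7859) = (1594289/2979232 + 2527172)*(33321578386/7859) = (7529033286193/2979232)*(33321578386/7859) = 125439636408341610512249/11706892144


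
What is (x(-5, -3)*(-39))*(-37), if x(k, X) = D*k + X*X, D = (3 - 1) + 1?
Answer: -8658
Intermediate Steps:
D = 3 (D = 2 + 1 = 3)
x(k, X) = X² + 3*k (x(k, X) = 3*k + X*X = 3*k + X² = X² + 3*k)
(x(-5, -3)*(-39))*(-37) = (((-3)² + 3*(-5))*(-39))*(-37) = ((9 - 15)*(-39))*(-37) = -6*(-39)*(-37) = 234*(-37) = -8658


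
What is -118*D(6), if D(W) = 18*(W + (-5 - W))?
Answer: 10620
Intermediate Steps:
D(W) = -90 (D(W) = 18*(-5) = -90)
-118*D(6) = -118*(-90) = 10620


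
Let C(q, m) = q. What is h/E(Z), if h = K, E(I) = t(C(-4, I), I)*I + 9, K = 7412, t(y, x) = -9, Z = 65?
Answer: -1853/144 ≈ -12.868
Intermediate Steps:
E(I) = 9 - 9*I (E(I) = -9*I + 9 = 9 - 9*I)
h = 7412
h/E(Z) = 7412/(9 - 9*65) = 7412/(9 - 585) = 7412/(-576) = 7412*(-1/576) = -1853/144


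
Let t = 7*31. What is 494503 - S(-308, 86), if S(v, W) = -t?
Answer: 494720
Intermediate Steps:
t = 217
S(v, W) = -217 (S(v, W) = -1*217 = -217)
494503 - S(-308, 86) = 494503 - 1*(-217) = 494503 + 217 = 494720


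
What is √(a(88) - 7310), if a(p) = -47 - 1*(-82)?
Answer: 5*I*√291 ≈ 85.294*I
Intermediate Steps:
a(p) = 35 (a(p) = -47 + 82 = 35)
√(a(88) - 7310) = √(35 - 7310) = √(-7275) = 5*I*√291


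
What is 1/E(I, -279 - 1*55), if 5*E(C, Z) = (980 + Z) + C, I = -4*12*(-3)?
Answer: 1/158 ≈ 0.0063291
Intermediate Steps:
I = 144 (I = -48*(-3) = 144)
E(C, Z) = 196 + C/5 + Z/5 (E(C, Z) = ((980 + Z) + C)/5 = (980 + C + Z)/5 = 196 + C/5 + Z/5)
1/E(I, -279 - 1*55) = 1/(196 + (1/5)*144 + (-279 - 1*55)/5) = 1/(196 + 144/5 + (-279 - 55)/5) = 1/(196 + 144/5 + (1/5)*(-334)) = 1/(196 + 144/5 - 334/5) = 1/158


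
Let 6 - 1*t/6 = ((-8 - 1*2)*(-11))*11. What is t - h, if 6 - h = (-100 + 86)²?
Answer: -7034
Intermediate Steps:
t = -7224 (t = 36 - 6*(-8 - 1*2)*(-11)*11 = 36 - 6*(-8 - 2)*(-11)*11 = 36 - 6*(-10*(-11))*11 = 36 - 660*11 = 36 - 6*1210 = 36 - 7260 = -7224)
h = -190 (h = 6 - (-100 + 86)² = 6 - 1*(-14)² = 6 - 1*196 = 6 - 196 = -190)
t - h = -7224 - 1*(-190) = -7224 + 190 = -7034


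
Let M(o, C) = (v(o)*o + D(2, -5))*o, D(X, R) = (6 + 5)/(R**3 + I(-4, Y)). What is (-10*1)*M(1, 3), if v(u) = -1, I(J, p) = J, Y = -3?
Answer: 1400/129 ≈ 10.853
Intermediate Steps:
D(X, R) = 11/(-4 + R**3) (D(X, R) = (6 + 5)/(R**3 - 4) = 11/(-4 + R**3))
M(o, C) = o*(-11/129 - o) (M(o, C) = (-o + 11/(-4 + (-5)**3))*o = (-o + 11/(-4 - 125))*o = (-o + 11/(-129))*o = (-o + 11*(-1/129))*o = (-o - 11/129)*o = (-11/129 - o)*o = o*(-11/129 - o))
(-10*1)*M(1, 3) = (-10*1)*((1/129)*1*(-11 - 129*1)) = -10*(-11 - 129)/129 = -10*(-140)/129 = -10*(-140/129) = 1400/129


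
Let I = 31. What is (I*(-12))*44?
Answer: -16368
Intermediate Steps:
(I*(-12))*44 = (31*(-12))*44 = -372*44 = -16368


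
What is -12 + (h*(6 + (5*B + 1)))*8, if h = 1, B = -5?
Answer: -156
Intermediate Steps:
-12 + (h*(6 + (5*B + 1)))*8 = -12 + (1*(6 + (5*(-5) + 1)))*8 = -12 + (1*(6 + (-25 + 1)))*8 = -12 + (1*(6 - 24))*8 = -12 + (1*(-18))*8 = -12 - 18*8 = -12 - 144 = -156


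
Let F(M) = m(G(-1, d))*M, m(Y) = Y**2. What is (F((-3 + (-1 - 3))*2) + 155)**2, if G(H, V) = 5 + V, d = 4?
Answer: 958441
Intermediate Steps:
F(M) = 81*M (F(M) = (5 + 4)**2*M = 9**2*M = 81*M)
(F((-3 + (-1 - 3))*2) + 155)**2 = (81*((-3 + (-1 - 3))*2) + 155)**2 = (81*((-3 - 4)*2) + 155)**2 = (81*(-7*2) + 155)**2 = (81*(-14) + 155)**2 = (-1134 + 155)**2 = (-979)**2 = 958441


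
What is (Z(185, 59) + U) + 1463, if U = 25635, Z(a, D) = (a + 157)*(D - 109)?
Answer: 9998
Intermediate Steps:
Z(a, D) = (-109 + D)*(157 + a) (Z(a, D) = (157 + a)*(-109 + D) = (-109 + D)*(157 + a))
(Z(185, 59) + U) + 1463 = ((-17113 - 109*185 + 157*59 + 59*185) + 25635) + 1463 = ((-17113 - 20165 + 9263 + 10915) + 25635) + 1463 = (-17100 + 25635) + 1463 = 8535 + 1463 = 9998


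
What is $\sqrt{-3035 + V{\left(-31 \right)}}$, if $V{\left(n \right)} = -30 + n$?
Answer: $6 i \sqrt{86} \approx 55.642 i$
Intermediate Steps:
$\sqrt{-3035 + V{\left(-31 \right)}} = \sqrt{-3035 - 61} = \sqrt{-3096} = 6 i \sqrt{86}$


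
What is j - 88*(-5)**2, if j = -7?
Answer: -2207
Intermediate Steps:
j - 88*(-5)**2 = -7 - 88*(-5)**2 = -7 - 88*25 = -7 - 2200 = -2207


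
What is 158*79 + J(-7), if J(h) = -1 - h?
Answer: 12488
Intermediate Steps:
158*79 + J(-7) = 158*79 + (-1 - 1*(-7)) = 12482 + (-1 + 7) = 12482 + 6 = 12488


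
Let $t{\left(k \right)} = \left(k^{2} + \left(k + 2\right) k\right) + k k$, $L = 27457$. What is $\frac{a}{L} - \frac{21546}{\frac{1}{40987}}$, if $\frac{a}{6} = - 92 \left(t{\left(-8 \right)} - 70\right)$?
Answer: $- \frac{24247438809726}{27457} \approx -8.8311 \cdot 10^{8}$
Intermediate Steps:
$t{\left(k \right)} = 2 k^{2} + k \left(2 + k\right)$ ($t{\left(k \right)} = \left(k^{2} + \left(2 + k\right) k\right) + k^{2} = \left(k^{2} + k \left(2 + k\right)\right) + k^{2} = 2 k^{2} + k \left(2 + k\right)$)
$a = -58512$ ($a = 6 \left(- 92 \left(- 8 \left(2 + 3 \left(-8\right)\right) - 70\right)\right) = 6 \left(- 92 \left(- 8 \left(2 - 24\right) - 70\right)\right) = 6 \left(- 92 \left(\left(-8\right) \left(-22\right) - 70\right)\right) = 6 \left(- 92 \left(176 - 70\right)\right) = 6 \left(\left(-92\right) 106\right) = 6 \left(-9752\right) = -58512$)
$\frac{a}{L} - \frac{21546}{\frac{1}{40987}} = - \frac{58512}{27457} - \frac{21546}{\frac{1}{40987}} = \left(-58512\right) \frac{1}{27457} - 21546 \frac{1}{\frac{1}{40987}} = - \frac{58512}{27457} - 883105902 = - \frac{24247438809726}{27457}$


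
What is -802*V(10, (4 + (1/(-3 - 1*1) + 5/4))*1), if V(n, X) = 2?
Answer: -1604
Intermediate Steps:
-802*V(10, (4 + (1/(-3 - 1*1) + 5/4))*1) = -802*2 = -1604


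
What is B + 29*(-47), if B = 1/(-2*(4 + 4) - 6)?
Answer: -29987/22 ≈ -1363.0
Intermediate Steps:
B = -1/22 (B = 1/(-2*8 - 6) = 1/(-16 - 6) = 1/(-22) = -1/22 ≈ -0.045455)
B + 29*(-47) = -1/22 + 29*(-47) = -1/22 - 1363 = -29987/22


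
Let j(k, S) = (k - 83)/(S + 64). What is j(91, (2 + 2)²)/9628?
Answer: 1/96280 ≈ 1.0386e-5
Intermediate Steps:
j(k, S) = (-83 + k)/(64 + S)
j(91, (2 + 2)²)/9628 = ((-83 + 91)/(64 + (2 + 2)²))/9628 = (8/(64 + 4²))*(1/9628) = (8/(64 + 16))*(1/9628) = (8/80)*(1/9628) = ((1/80)*8)*(1/9628) = (⅒)*(1/9628) = 1/96280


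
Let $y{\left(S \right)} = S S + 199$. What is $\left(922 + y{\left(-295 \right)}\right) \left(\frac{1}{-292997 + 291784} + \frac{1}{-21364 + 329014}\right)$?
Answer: $- \frac{4501865967}{62196575} \approx -72.381$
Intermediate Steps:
$y{\left(S \right)} = 199 + S^{2}$ ($y{\left(S \right)} = S^{2} + 199 = 199 + S^{2}$)
$\left(922 + y{\left(-295 \right)}\right) \left(\frac{1}{-292997 + 291784} + \frac{1}{-21364 + 329014}\right) = \left(922 + \left(199 + \left(-295\right)^{2}\right)\right) \left(\frac{1}{-292997 + 291784} + \frac{1}{-21364 + 329014}\right) = \left(922 + \left(199 + 87025\right)\right) \left(\frac{1}{-1213} + \frac{1}{307650}\right) = \left(922 + 87224\right) \left(- \frac{1}{1213} + \frac{1}{307650}\right) = 88146 \left(- \frac{306437}{373179450}\right) = - \frac{4501865967}{62196575}$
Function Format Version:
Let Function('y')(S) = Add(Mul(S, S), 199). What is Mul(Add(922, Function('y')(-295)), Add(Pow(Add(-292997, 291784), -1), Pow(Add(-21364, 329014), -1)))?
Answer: Rational(-4501865967, 62196575) ≈ -72.381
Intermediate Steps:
Function('y')(S) = Add(199, Pow(S, 2)) (Function('y')(S) = Add(Pow(S, 2), 199) = Add(199, Pow(S, 2)))
Mul(Add(922, Function('y')(-295)), Add(Pow(Add(-292997, 291784), -1), Pow(Add(-21364, 329014), -1))) = Mul(Add(922, Add(199, Pow(-295, 2))), Add(Pow(Add(-292997, 291784), -1), Pow(Add(-21364, 329014), -1))) = Mul(Add(922, Add(199, 87025)), Add(Pow(-1213, -1), Pow(307650, -1))) = Mul(Add(922, 87224), Add(Rational(-1, 1213), Rational(1, 307650))) = Mul(88146, Rational(-306437, 373179450)) = Rational(-4501865967, 62196575)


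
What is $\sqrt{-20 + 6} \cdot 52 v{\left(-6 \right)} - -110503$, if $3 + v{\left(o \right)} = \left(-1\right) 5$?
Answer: $110503 - 416 i \sqrt{14} \approx 1.105 \cdot 10^{5} - 1556.5 i$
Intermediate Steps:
$v{\left(o \right)} = -8$ ($v{\left(o \right)} = -3 - 5 = -8$)
$\sqrt{-20 + 6} \cdot 52 v{\left(-6 \right)} - -110503 = \sqrt{-20 + 6} \cdot 52 \left(-8\right) - -110503 = \sqrt{-14} \cdot 52 \left(-8\right) + 110503 = i \sqrt{14} \cdot 52 \left(-8\right) + 110503 = 52 i \sqrt{14} \left(-8\right) + 110503 = - 416 i \sqrt{14} + 110503 = 110503 - 416 i \sqrt{14}$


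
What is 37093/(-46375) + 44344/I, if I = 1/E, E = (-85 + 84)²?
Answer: 293773701/6625 ≈ 44343.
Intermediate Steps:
E = 1 (E = (-1)² = 1)
I = 1 (I = 1/1 = 1)
37093/(-46375) + 44344/I = 37093/(-46375) + 44344/1 = 37093*(-1/46375) + 44344*1 = -5299/6625 + 44344 = 293773701/6625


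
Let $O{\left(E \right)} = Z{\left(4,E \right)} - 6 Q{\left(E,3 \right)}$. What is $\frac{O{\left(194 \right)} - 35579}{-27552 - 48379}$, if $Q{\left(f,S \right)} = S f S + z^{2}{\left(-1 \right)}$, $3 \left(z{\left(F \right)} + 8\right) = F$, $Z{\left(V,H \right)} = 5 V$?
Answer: $\frac{139355}{227793} \approx 0.61176$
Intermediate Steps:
$z{\left(F \right)} = -8 + \frac{F}{3}$
$Q{\left(f,S \right)} = \frac{625}{9} + f S^{2}$ ($Q{\left(f,S \right)} = S f S + \left(-8 + \frac{1}{3} \left(-1\right)\right)^{2} = f S^{2} + \left(-8 - \frac{1}{3}\right)^{2} = f S^{2} + \left(- \frac{25}{3}\right)^{2} = f S^{2} + \frac{625}{9} = \frac{625}{9} + f S^{2}$)
$O{\left(E \right)} = - \frac{1190}{3} - 54 E$ ($O{\left(E \right)} = 5 \cdot 4 - 6 \left(\frac{625}{9} + E 3^{2}\right) = 20 - 6 \left(\frac{625}{9} + E 9\right) = 20 - 6 \left(\frac{625}{9} + 9 E\right) = 20 - \left(\frac{1250}{3} + 54 E\right) = - \frac{1190}{3} - 54 E$)
$\frac{O{\left(194 \right)} - 35579}{-27552 - 48379} = \frac{\left(- \frac{1190}{3} - 10476\right) - 35579}{-27552 - 48379} = \frac{\left(- \frac{1190}{3} - 10476\right) - 35579}{-75931} = \left(- \frac{32618}{3} - 35579\right) \left(- \frac{1}{75931}\right) = \left(- \frac{139355}{3}\right) \left(- \frac{1}{75931}\right) = \frac{139355}{227793}$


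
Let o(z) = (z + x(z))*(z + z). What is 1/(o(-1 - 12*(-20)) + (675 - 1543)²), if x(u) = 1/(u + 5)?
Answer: 122/105855491 ≈ 1.1525e-6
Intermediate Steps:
x(u) = 1/(5 + u)
o(z) = 2*z*(z + 1/(5 + z)) (o(z) = (z + 1/(5 + z))*(z + z) = (z + 1/(5 + z))*(2*z) = 2*z*(z + 1/(5 + z)))
1/(o(-1 - 12*(-20)) + (675 - 1543)²) = 1/(2*(-1 - 12*(-20))*(1 + (-1 - 12*(-20))*(5 + (-1 - 12*(-20))))/(5 + (-1 - 12*(-20))) + (675 - 1543)²) = 1/(2*(-1 + 240)*(1 + (-1 + 240)*(5 + (-1 + 240)))/(5 + (-1 + 240)) + (-868)²) = 1/(2*239*(1 + 239*(5 + 239))/(5 + 239) + 753424) = 1/(2*239*(1 + 239*244)/244 + 753424) = 1/(2*239*(1/244)*(1 + 58316) + 753424) = 1/(2*239*(1/244)*58317 + 753424) = 1/(13937763/122 + 753424) = 1/(105855491/122) = 122/105855491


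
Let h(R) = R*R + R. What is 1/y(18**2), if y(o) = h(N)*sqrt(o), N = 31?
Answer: 1/17856 ≈ 5.6004e-5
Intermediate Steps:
h(R) = R + R**2 (h(R) = R**2 + R = R + R**2)
y(o) = 992*sqrt(o) (y(o) = (31*(1 + 31))*sqrt(o) = (31*32)*sqrt(o) = 992*sqrt(o))
1/y(18**2) = 1/(992*sqrt(18**2)) = 1/(992*sqrt(324)) = 1/(992*18) = 1/17856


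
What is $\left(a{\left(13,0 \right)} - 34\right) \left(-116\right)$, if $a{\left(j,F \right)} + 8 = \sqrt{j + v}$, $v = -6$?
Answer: $4872 - 116 \sqrt{7} \approx 4565.1$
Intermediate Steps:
$a{\left(j,F \right)} = -8 + \sqrt{-6 + j}$ ($a{\left(j,F \right)} = -8 + \sqrt{j - 6} = -8 + \sqrt{-6 + j}$)
$\left(a{\left(13,0 \right)} - 34\right) \left(-116\right) = \left(\left(-8 + \sqrt{-6 + 13}\right) - 34\right) \left(-116\right) = \left(\left(-8 + \sqrt{7}\right) - 34\right) \left(-116\right) = \left(-42 + \sqrt{7}\right) \left(-116\right) = 4872 - 116 \sqrt{7}$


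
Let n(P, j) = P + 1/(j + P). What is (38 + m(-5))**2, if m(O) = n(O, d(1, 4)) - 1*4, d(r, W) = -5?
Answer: 83521/100 ≈ 835.21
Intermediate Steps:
n(P, j) = P + 1/(P + j)
m(O) = -4 + (1 + O**2 - 5*O)/(-5 + O) (m(O) = (1 + O**2 + O*(-5))/(O - 5) - 1*4 = (1 + O**2 - 5*O)/(-5 + O) - 4 = -4 + (1 + O**2 - 5*O)/(-5 + O))
(38 + m(-5))**2 = (38 + (21 + (-5)**2 - 9*(-5))/(-5 - 5))**2 = (38 + (21 + 25 + 45)/(-10))**2 = (38 - 1/10*91)**2 = (38 - 91/10)**2 = (289/10)**2 = 83521/100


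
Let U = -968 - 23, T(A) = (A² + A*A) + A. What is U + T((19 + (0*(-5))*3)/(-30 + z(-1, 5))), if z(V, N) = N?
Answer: -619128/625 ≈ -990.60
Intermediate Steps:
T(A) = A + 2*A² (T(A) = (A² + A²) + A = 2*A² + A = A + 2*A²)
U = -991
U + T((19 + (0*(-5))*3)/(-30 + z(-1, 5))) = -991 + ((19 + (0*(-5))*3)/(-30 + 5))*(1 + 2*((19 + (0*(-5))*3)/(-30 + 5))) = -991 + ((19 + 0*3)/(-25))*(1 + 2*((19 + 0*3)/(-25))) = -991 + ((19 + 0)*(-1/25))*(1 + 2*((19 + 0)*(-1/25))) = -991 + (19*(-1/25))*(1 + 2*(19*(-1/25))) = -991 - 19*(1 + 2*(-19/25))/25 = -991 - 19*(1 - 38/25)/25 = -991 - 19/25*(-13/25) = -991 + 247/625 = -619128/625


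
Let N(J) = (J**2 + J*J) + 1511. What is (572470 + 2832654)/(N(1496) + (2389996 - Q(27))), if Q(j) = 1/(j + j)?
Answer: 183876696/370847105 ≈ 0.49583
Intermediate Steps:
N(J) = 1511 + 2*J**2 (N(J) = (J**2 + J**2) + 1511 = 2*J**2 + 1511 = 1511 + 2*J**2)
Q(j) = 1/(2*j)
(572470 + 2832654)/(N(1496) + (2389996 - Q(27))) = (572470 + 2832654)/((1511 + 2*1496**2) + (2389996 - 1/(2*27))) = 3405124/((1511 + 2*2238016) + (2389996 - 1/(2*27))) = 3405124/((1511 + 4476032) + (2389996 - 1*1/54)) = 3405124/(4477543 + (2389996 - 1/54)) = 3405124/(4477543 + 129059783/54) = 3405124/(370847105/54) = 3405124*(54/370847105) = 183876696/370847105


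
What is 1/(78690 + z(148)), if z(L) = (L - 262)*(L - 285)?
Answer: 1/94308 ≈ 1.0604e-5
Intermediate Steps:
z(L) = (-285 + L)*(-262 + L) (z(L) = (-262 + L)*(-285 + L) = (-285 + L)*(-262 + L))
1/(78690 + z(148)) = 1/(78690 + (74670 + 148² - 547*148)) = 1/(78690 + (74670 + 21904 - 80956)) = 1/(78690 + 15618) = 1/94308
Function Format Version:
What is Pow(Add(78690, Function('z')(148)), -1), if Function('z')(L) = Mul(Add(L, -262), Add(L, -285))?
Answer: Rational(1, 94308) ≈ 1.0604e-5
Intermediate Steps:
Function('z')(L) = Mul(Add(-285, L), Add(-262, L)) (Function('z')(L) = Mul(Add(-262, L), Add(-285, L)) = Mul(Add(-285, L), Add(-262, L)))
Pow(Add(78690, Function('z')(148)), -1) = Pow(Add(78690, Add(74670, Pow(148, 2), Mul(-547, 148))), -1) = Pow(Add(78690, Add(74670, 21904, -80956)), -1) = Pow(Add(78690, 15618), -1) = Pow(94308, -1) = Rational(1, 94308)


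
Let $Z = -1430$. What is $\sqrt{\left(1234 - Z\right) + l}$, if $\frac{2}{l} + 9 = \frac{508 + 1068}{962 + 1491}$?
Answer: $\frac{\sqrt{1119554648758}}{20501} \approx 51.612$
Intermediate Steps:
$l = - \frac{4906}{20501}$ ($l = \frac{2}{-9 + \frac{508 + 1068}{962 + 1491}} = \frac{2}{-9 + \frac{1576}{2453}} = \frac{2}{- \frac{20501}{2453}} = 2 \left(- \frac{2453}{20501}\right) = - \frac{4906}{20501} \approx -0.23931$)
$\sqrt{\left(1234 - Z\right) + l} = \sqrt{\left(1234 - -1430\right) - \frac{4906}{20501}} = \sqrt{\left(1234 + 1430\right) - \frac{4906}{20501}} = \sqrt{2664 - \frac{4906}{20501}} = \sqrt{\frac{54609758}{20501}} = \frac{\sqrt{1119554648758}}{20501}$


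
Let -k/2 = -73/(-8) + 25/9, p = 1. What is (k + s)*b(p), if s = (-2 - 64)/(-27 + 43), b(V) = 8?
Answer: -2011/9 ≈ -223.44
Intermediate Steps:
k = -857/36 (k = -2*(-73/(-8) + 25/9) = -2*(-73*(-⅛) + 25*(⅑)) = -2*(73/8 + 25/9) = -2*857/72 = -857/36 ≈ -23.806)
s = -33/8 (s = -66/16 = -66*1/16 = -33/8 ≈ -4.1250)
(k + s)*b(p) = (-857/36 - 33/8)*8 = -2011/72*8 = -2011/9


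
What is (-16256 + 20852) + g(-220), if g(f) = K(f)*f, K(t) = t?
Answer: 52996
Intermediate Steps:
g(f) = f² (g(f) = f*f = f²)
(-16256 + 20852) + g(-220) = (-16256 + 20852) + (-220)² = 4596 + 48400 = 52996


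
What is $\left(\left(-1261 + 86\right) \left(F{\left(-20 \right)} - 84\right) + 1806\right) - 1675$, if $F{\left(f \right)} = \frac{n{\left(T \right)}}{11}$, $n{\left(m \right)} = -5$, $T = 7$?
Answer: $\frac{1093016}{11} \approx 99365.0$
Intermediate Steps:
$F{\left(f \right)} = - \frac{5}{11}$
$\left(\left(-1261 + 86\right) \left(F{\left(-20 \right)} - 84\right) + 1806\right) - 1675 = \left(\left(-1261 + 86\right) \left(- \frac{5}{11} - 84\right) + 1806\right) - 1675 = \left(\left(-1175\right) \left(- \frac{929}{11}\right) + 1806\right) - 1675 = \left(\frac{1091575}{11} + 1806\right) - 1675 = \frac{1111441}{11} - 1675 = \frac{1093016}{11}$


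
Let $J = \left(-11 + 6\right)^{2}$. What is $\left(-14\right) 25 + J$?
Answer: $-325$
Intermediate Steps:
$J = 25$ ($J = \left(-5\right)^{2} = 25$)
$\left(-14\right) 25 + J = \left(-14\right) 25 + 25 = -350 + 25 = -325$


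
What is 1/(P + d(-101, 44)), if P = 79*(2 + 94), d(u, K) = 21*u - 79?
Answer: 1/5384 ≈ 0.00018574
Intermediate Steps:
d(u, K) = -79 + 21*u
P = 7584 (P = 79*96 = 7584)
1/(P + d(-101, 44)) = 1/(7584 + (-79 + 21*(-101))) = 1/(7584 + (-79 - 2121)) = 1/(7584 - 2200) = 1/5384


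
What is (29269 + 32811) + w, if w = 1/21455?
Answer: 1331926401/21455 ≈ 62080.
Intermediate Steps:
w = 1/21455 ≈ 4.6609e-5
(29269 + 32811) + w = (29269 + 32811) + 1/21455 = 62080 + 1/21455 = 1331926401/21455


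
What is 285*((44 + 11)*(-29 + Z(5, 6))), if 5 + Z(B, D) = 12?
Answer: -344850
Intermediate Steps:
Z(B, D) = 7 (Z(B, D) = -5 + 12 = 7)
285*((44 + 11)*(-29 + Z(5, 6))) = 285*((44 + 11)*(-29 + 7)) = 285*(55*(-22)) = 285*(-1210) = -344850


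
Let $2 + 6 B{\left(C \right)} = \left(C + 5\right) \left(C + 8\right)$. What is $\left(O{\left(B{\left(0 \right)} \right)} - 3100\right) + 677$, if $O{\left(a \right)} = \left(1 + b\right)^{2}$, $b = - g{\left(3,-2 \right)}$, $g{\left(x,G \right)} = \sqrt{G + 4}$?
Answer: $-2423 + \left(1 - \sqrt{2}\right)^{2} \approx -2422.8$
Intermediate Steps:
$g{\left(x,G \right)} = \sqrt{4 + G}$
$b = - \sqrt{2}$ ($b = - \sqrt{4 - 2} = - \sqrt{2} \approx -1.4142$)
$B{\left(C \right)} = - \frac{1}{3} + \frac{\left(5 + C\right) \left(8 + C\right)}{6}$ ($B{\left(C \right)} = - \frac{1}{3} + \frac{\left(C + 5\right) \left(C + 8\right)}{6} = - \frac{1}{3} + \frac{\left(5 + C\right) \left(8 + C\right)}{6}$)
$O{\left(a \right)} = \left(1 - \sqrt{2}\right)^{2}$
$\left(O{\left(B{\left(0 \right)} \right)} - 3100\right) + 677 = \left(\left(1 - \sqrt{2}\right)^{2} - 3100\right) + 677 = \left(-3100 + \left(1 - \sqrt{2}\right)^{2}\right) + 677 = -2423 + \left(1 - \sqrt{2}\right)^{2}$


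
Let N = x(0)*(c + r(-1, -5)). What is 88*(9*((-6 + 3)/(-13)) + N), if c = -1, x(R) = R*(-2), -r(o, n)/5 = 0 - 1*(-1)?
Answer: 2376/13 ≈ 182.77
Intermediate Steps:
r(o, n) = -5 (r(o, n) = -5*(0 - 1*(-1)) = -5*(0 + 1) = -5*1 = -5)
x(R) = -2*R
N = 0 (N = (-2*0)*(-1 - 5) = 0*(-6) = 0)
88*(9*((-6 + 3)/(-13)) + N) = 88*(9*((-6 + 3)/(-13)) + 0) = 88*(9*(-3*(-1/13)) + 0) = 88*(9*(3/13) + 0) = 88*(27/13 + 0) = 88*(27/13) = 2376/13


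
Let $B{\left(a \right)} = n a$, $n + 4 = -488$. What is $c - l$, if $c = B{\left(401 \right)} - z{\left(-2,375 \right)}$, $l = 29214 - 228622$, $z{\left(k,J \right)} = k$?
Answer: $2118$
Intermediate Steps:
$n = -492$ ($n = -4 - 488 = -492$)
$B{\left(a \right)} = - 492 a$
$l = -199408$ ($l = 29214 - 228622 = -199408$)
$c = -197290$ ($c = \left(-492\right) 401 - -2 = -197292 + 2 = -197290$)
$c - l = -197290 - -199408 = -197290 + 199408 = 2118$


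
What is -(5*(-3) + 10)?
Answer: 5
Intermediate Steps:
-(5*(-3) + 10) = -(-15 + 10) = -1*(-5) = 5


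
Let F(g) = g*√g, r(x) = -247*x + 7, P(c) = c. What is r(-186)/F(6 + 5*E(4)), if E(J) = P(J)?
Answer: 45949*√26/676 ≈ 346.59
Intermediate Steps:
E(J) = J
r(x) = 7 - 247*x
F(g) = g^(3/2)
r(-186)/F(6 + 5*E(4)) = (7 - 247*(-186))/((6 + 5*4)^(3/2)) = (7 + 45942)/((6 + 20)^(3/2)) = 45949/(26^(3/2)) = 45949/((26*√26)) = 45949*(√26/676) = 45949*√26/676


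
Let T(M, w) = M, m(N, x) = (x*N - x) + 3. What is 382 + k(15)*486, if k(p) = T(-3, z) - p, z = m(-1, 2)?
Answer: -8366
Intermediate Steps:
m(N, x) = 3 - x + N*x (m(N, x) = (N*x - x) + 3 = (-x + N*x) + 3 = 3 - x + N*x)
z = -1 (z = 3 - 1*2 - 1*2 = 3 - 2 - 2 = -1)
k(p) = -3 - p
382 + k(15)*486 = 382 + (-3 - 1*15)*486 = 382 + (-3 - 15)*486 = 382 - 18*486 = 382 - 8748 = -8366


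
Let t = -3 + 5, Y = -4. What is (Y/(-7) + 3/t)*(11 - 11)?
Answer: 0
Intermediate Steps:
t = 2
(Y/(-7) + 3/t)*(11 - 11) = (-4/(-7) + 3/2)*(11 - 11) = (-4*(-⅐) + 3*(½))*0 = (4/7 + 3/2)*0 = (29/14)*0 = 0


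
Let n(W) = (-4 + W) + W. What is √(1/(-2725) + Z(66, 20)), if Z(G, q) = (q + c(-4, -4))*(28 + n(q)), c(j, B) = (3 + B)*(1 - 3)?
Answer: 3*√46467899/545 ≈ 37.523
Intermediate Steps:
n(W) = -4 + 2*W
c(j, B) = -6 - 2*B (c(j, B) = (3 + B)*(-2) = -6 - 2*B)
Z(G, q) = (2 + q)*(24 + 2*q) (Z(G, q) = (q + (-6 - 2*(-4)))*(28 + (-4 + 2*q)) = (q + (-6 + 8))*(24 + 2*q) = (q + 2)*(24 + 2*q) = (2 + q)*(24 + 2*q))
√(1/(-2725) + Z(66, 20)) = √(1/(-2725) + (48 + 2*20² + 28*20)) = √(-1/2725 + (48 + 2*400 + 560)) = √(-1/2725 + (48 + 800 + 560)) = √(-1/2725 + 1408) = √(3836799/2725) = 3*√46467899/545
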